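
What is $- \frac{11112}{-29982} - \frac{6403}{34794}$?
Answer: $\frac{32442697}{173865618} \approx 0.1866$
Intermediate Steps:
$- \frac{11112}{-29982} - \frac{6403}{34794} = \left(-11112\right) \left(- \frac{1}{29982}\right) - \frac{6403}{34794} = \frac{1852}{4997} - \frac{6403}{34794} = \frac{32442697}{173865618}$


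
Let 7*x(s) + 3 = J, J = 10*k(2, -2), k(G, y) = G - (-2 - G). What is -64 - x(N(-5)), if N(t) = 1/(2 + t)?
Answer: -505/7 ≈ -72.143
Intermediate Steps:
k(G, y) = 2 + 2*G (k(G, y) = G + (2 + G) = 2 + 2*G)
J = 60 (J = 10*(2 + 2*2) = 10*(2 + 4) = 10*6 = 60)
x(s) = 57/7 (x(s) = -3/7 + (1/7)*60 = -3/7 + 60/7 = 57/7)
-64 - x(N(-5)) = -64 - 1*57/7 = -64 - 57/7 = -505/7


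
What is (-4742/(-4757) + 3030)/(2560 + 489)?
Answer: 14418452/14504093 ≈ 0.99410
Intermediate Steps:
(-4742/(-4757) + 3030)/(2560 + 489) = (-4742*(-1/4757) + 3030)/3049 = (4742/4757 + 3030)*(1/3049) = (14418452/4757)*(1/3049) = 14418452/14504093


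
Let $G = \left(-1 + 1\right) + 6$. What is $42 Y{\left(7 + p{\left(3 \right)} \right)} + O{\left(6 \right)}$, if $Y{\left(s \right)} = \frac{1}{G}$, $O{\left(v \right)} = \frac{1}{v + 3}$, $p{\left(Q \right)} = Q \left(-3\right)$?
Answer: $\frac{64}{9} \approx 7.1111$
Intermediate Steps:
$p{\left(Q \right)} = - 3 Q$
$G = 6$ ($G = 0 + 6 = 6$)
$O{\left(v \right)} = \frac{1}{3 + v}$
$Y{\left(s \right)} = \frac{1}{6}$
$42 Y{\left(7 + p{\left(3 \right)} \right)} + O{\left(6 \right)} = 42 \cdot \frac{1}{6} + \frac{1}{3 + 6} = 7 + \frac{1}{9} = \frac{64}{9}$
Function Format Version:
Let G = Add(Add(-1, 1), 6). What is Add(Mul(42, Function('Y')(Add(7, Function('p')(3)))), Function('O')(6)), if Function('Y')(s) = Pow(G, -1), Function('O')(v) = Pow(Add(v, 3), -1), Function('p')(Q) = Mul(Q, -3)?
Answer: Rational(64, 9) ≈ 7.1111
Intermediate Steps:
Function('p')(Q) = Mul(-3, Q)
G = 6 (G = Add(0, 6) = 6)
Function('O')(v) = Pow(Add(3, v), -1)
Function('Y')(s) = Rational(1, 6) (Function('Y')(s) = Pow(6, -1) = Rational(1, 6))
Add(Mul(42, Function('Y')(Add(7, Function('p')(3)))), Function('O')(6)) = Add(Mul(42, Rational(1, 6)), Pow(Add(3, 6), -1)) = Add(7, Pow(9, -1)) = Add(7, Rational(1, 9)) = Rational(64, 9)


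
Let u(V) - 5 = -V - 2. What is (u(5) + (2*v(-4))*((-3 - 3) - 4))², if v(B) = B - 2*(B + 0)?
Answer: 6724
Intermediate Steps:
u(V) = 3 - V (u(V) = 5 + (-V - 2) = 5 + (-2 - V) = 3 - V)
v(B) = -B (v(B) = B - 2*B = -B)
(u(5) + (2*v(-4))*((-3 - 3) - 4))² = ((3 - 1*5) + (2*(-1*(-4)))*((-3 - 3) - 4))² = ((3 - 5) + (2*4)*(-6 - 4))² = (-2 + 8*(-10))² = (-2 - 80)² = (-82)² = 6724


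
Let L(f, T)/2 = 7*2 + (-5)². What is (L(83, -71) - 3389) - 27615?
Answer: -30926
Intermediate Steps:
L(f, T) = 78 (L(f, T) = 2*(7*2 + (-5)²) = 2*(14 + 25) = 2*39 = 78)
(L(83, -71) - 3389) - 27615 = (78 - 3389) - 27615 = -3311 - 27615 = -30926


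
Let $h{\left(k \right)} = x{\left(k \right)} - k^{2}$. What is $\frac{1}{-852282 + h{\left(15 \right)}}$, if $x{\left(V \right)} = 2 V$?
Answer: $- \frac{1}{852477} \approx -1.1731 \cdot 10^{-6}$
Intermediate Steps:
$h{\left(k \right)} = - k^{2} + 2 k$ ($h{\left(k \right)} = 2 k - k^{2} = - k^{2} + 2 k$)
$\frac{1}{-852282 + h{\left(15 \right)}} = \frac{1}{-852282 + 15 \left(2 - 15\right)} = \frac{1}{-852282 + 15 \left(-13\right)} = \frac{1}{-852282 - 195} = \frac{1}{-852477} = - \frac{1}{852477}$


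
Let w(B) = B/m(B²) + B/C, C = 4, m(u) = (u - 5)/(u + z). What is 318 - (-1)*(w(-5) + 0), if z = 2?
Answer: 310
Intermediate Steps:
m(u) = (-5 + u)/(2 + u) (m(u) = (u - 5)/(u + 2) = (-5 + u)/(2 + u))
w(B) = B/4 + B*(2 + B²)/(-5 + B²) (w(B) = B/(((-5 + B²)/(2 + B²))) + B/4 = B*((2 + B²)/(-5 + B²)) + B*(¼) = B*(2 + B²)/(-5 + B²) + B/4 = B/4 + B*(2 + B²)/(-5 + B²))
318 - (-1)*(w(-5) + 0) = 318 - (-1)*((¼)*(-5)*(3 + 5*(-5)²)/(-5 + (-5)²) + 0) = 318 - (-1)*((¼)*(-5)*(3 + 5*25)/(-5 + 25) + 0) = 318 - (-1)*((¼)*(-5)*(3 + 125)/20 + 0) = 318 - (-1)*((¼)*(-5)*(1/20)*128 + 0) = 318 - (-1)*(-8 + 0) = 318 - (-1)*(-8) = 318 - 1*8 = 318 - 8 = 310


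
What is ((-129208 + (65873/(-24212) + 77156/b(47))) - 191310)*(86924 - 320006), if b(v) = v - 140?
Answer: 28109290480180203/375286 ≈ 7.4901e+10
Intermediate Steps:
b(v) = -140 + v
((-129208 + (65873/(-24212) + 77156/b(47))) - 191310)*(86924 - 320006) = ((-129208 + (65873/(-24212) + 77156/(-140 + 47))) - 191310)*(86924 - 320006) = ((-129208 + (65873*(-1/24212) + 77156/(-93))) - 191310)*(-233082) = ((-129208 + (-65873/24212 + 77156*(-1/93))) - 191310)*(-233082) = ((-129208 + (-65873/24212 - 77156/93)) - 191310)*(-233082) = ((-129208 - 1874227261/2251716) - 191310)*(-233082) = (-292813948189/2251716 - 191310)*(-233082) = -723589736149/2251716*(-233082) = 28109290480180203/375286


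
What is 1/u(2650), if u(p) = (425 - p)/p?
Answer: -106/89 ≈ -1.1910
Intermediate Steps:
u(p) = (425 - p)/p
1/u(2650) = 1/((425 - 1*2650)/2650) = 1/((425 - 2650)/2650) = 1/((1/2650)*(-2225)) = 1/(-89/106) = -106/89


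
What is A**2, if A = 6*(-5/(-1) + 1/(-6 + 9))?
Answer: 1024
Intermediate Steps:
A = 32 (A = 6*(-5*(-1) + 1/3) = 6*(5 + 1/3) = 6*(16/3) = 32)
A**2 = 32**2 = 1024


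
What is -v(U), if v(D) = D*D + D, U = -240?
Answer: -57360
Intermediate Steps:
v(D) = D + D**2 (v(D) = D**2 + D = D + D**2)
-v(U) = -(-240)*(1 - 240) = -(-240)*(-239) = -1*57360 = -57360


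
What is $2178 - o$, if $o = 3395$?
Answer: $-1217$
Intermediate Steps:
$2178 - o = 2178 - 3395 = -1217$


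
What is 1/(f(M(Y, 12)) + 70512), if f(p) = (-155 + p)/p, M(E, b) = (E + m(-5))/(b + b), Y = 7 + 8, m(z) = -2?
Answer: 13/912949 ≈ 1.4240e-5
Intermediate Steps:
Y = 15
M(E, b) = (-2 + E)/(2*b) (M(E, b) = (E - 2)/(b + b) = (-2 + E)/((2*b)) = (-2 + E)*(1/(2*b)) = (-2 + E)/(2*b))
f(p) = (-155 + p)/p
1/(f(M(Y, 12)) + 70512) = 1/((-155 + (½)*(-2 + 15)/12)/(((½)*(-2 + 15)/12)) + 70512) = 1/((-155 + (½)*(1/12)*13)/(((½)*(1/12)*13)) + 70512) = 1/((-155 + 13/24)/(13/24) + 70512) = 1/((24/13)*(-3707/24) + 70512) = 1/(-3707/13 + 70512) = 1/(912949/13) = 13/912949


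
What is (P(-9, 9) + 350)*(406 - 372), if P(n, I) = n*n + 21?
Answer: 15368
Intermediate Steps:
P(n, I) = 21 + n² (P(n, I) = n² + 21 = 21 + n²)
(P(-9, 9) + 350)*(406 - 372) = ((21 + (-9)²) + 350)*(406 - 372) = ((21 + 81) + 350)*34 = (102 + 350)*34 = 452*34 = 15368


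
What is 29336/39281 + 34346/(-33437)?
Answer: -368237394/1313438797 ≈ -0.28036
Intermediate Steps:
29336/39281 + 34346/(-33437) = 29336*(1/39281) + 34346*(-1/33437) = 29336/39281 - 34346/33437 = -368237394/1313438797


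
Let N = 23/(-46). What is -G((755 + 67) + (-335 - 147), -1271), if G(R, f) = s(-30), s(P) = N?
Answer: ½ ≈ 0.50000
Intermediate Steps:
N = -½ (N = 23*(-1/46) = -½ ≈ -0.50000)
s(P) = -½
G(R, f) = -½
-G((755 + 67) + (-335 - 147), -1271) = -1*(-½) = ½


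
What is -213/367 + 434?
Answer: 159065/367 ≈ 433.42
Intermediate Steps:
-213/367 + 434 = 159065/367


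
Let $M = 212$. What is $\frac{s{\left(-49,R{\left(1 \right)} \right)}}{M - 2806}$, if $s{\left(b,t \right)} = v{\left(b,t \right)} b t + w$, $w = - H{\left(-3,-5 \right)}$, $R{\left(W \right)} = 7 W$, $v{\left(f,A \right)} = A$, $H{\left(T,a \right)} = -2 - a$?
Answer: $\frac{1202}{1297} \approx 0.92675$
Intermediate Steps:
$w = -3$ ($w = - (-2 - -5) = - (-2 + 5) = \left(-1\right) 3 = -3$)
$s{\left(b,t \right)} = -3 + b t^{2}$ ($s{\left(b,t \right)} = t b t - 3 = b t t - 3 = b t^{2} - 3 = -3 + b t^{2}$)
$\frac{s{\left(-49,R{\left(1 \right)} \right)}}{M - 2806} = \frac{-3 - 49 \left(7 \cdot 1\right)^{2}}{212 - 2806} = \frac{-3 - 49 \cdot 7^{2}}{212 - 2806} = \frac{-3 - 2401}{-2594} = \left(-3 - 2401\right) \left(- \frac{1}{2594}\right) = \left(-2404\right) \left(- \frac{1}{2594}\right) = \frac{1202}{1297}$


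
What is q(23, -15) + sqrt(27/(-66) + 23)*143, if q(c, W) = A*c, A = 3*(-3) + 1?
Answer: -184 + 13*sqrt(10934)/2 ≈ 495.68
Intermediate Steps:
A = -8 (A = -9 + 1 = -8)
q(c, W) = -8*c
q(23, -15) + sqrt(27/(-66) + 23)*143 = -8*23 + sqrt(27/(-66) + 23)*143 = -184 + sqrt(27*(-1/66) + 23)*143 = -184 + sqrt(-9/22 + 23)*143 = -184 + sqrt(497/22)*143 = -184 + (sqrt(10934)/22)*143 = -184 + 13*sqrt(10934)/2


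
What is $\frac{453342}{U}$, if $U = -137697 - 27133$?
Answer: $- \frac{226671}{82415} \approx -2.7504$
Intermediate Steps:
$U = -164830$ ($U = -137697 - 27133 = -164830$)
$\frac{453342}{U} = \frac{453342}{-164830} = 453342 \left(- \frac{1}{164830}\right) = - \frac{226671}{82415}$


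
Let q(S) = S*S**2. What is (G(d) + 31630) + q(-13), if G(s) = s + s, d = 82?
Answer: 29597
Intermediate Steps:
q(S) = S**3
G(s) = 2*s
(G(d) + 31630) + q(-13) = (2*82 + 31630) + (-13)**3 = (164 + 31630) - 2197 = 31794 - 2197 = 29597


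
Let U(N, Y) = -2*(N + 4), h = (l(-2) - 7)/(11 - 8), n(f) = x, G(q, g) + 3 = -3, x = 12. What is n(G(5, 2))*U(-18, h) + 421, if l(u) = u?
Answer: 757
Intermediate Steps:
G(q, g) = -6 (G(q, g) = -3 - 3 = -6)
n(f) = 12
h = -3 (h = (-2 - 7)/(11 - 8) = -9/3 = -9*⅓ = -3)
U(N, Y) = -8 - 2*N (U(N, Y) = -2*(4 + N) = -8 - 2*N)
n(G(5, 2))*U(-18, h) + 421 = 12*(-8 - 2*(-18)) + 421 = 12*(-8 + 36) + 421 = 12*28 + 421 = 336 + 421 = 757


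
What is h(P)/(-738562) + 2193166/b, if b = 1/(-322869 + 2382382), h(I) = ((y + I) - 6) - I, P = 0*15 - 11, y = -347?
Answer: 3335976641345749149/738562 ≈ 4.5169e+12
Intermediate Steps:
P = -11 (P = 0 - 11 = -11)
h(I) = -353 (h(I) = ((-347 + I) - 6) - I = (-353 + I) - I = -353)
b = 1/2059513 ≈ 4.8555e-7
h(P)/(-738562) + 2193166/b = -353/(-738562) + 2193166/(1/2059513) = -353*(-1/738562) + 2193166*2059513 = 353/738562 + 4516853888158 = 3335976641345749149/738562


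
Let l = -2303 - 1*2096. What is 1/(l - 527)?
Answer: -1/4926 ≈ -0.00020300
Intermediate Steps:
l = -4399 (l = -2303 - 2096 = -4399)
1/(l - 527) = 1/(-4399 - 527) = 1/(-4926) = -1/4926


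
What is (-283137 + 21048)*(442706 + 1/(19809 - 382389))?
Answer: -14023189140629877/120860 ≈ -1.1603e+11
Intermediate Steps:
(-283137 + 21048)*(442706 + 1/(19809 - 382389)) = -262089*(442706 + 1/(-362580)) = -262089*(442706 - 1/362580) = -262089*160516341479/362580 = -14023189140629877/120860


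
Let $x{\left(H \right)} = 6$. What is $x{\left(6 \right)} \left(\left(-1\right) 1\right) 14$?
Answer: $-84$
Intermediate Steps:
$x{\left(6 \right)} \left(\left(-1\right) 1\right) 14 = 6 \left(\left(-1\right) 1\right) 14 = 6 \left(-1\right) 14 = \left(-6\right) 14 = -84$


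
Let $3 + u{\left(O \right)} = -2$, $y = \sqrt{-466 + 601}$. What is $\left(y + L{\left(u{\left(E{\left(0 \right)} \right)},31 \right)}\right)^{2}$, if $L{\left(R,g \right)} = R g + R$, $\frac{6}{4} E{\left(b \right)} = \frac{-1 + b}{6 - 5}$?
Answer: $25735 - 960 \sqrt{15} \approx 22017.0$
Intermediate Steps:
$E{\left(b \right)} = - \frac{2}{3} + \frac{2 b}{3}$ ($E{\left(b \right)} = \frac{2 \frac{-1 + b}{6 - 5}}{3} = \frac{2 \frac{-1 + b}{1}}{3} = \frac{2 \left(-1 + b\right) 1}{3} = \frac{2 \left(-1 + b\right)}{3} = - \frac{2}{3} + \frac{2 b}{3}$)
$y = 3 \sqrt{15}$ ($y = \sqrt{135} = 3 \sqrt{15} \approx 11.619$)
$u{\left(O \right)} = -5$ ($u{\left(O \right)} = -3 - 2 = -5$)
$L{\left(R,g \right)} = R + R g$
$\left(y + L{\left(u{\left(E{\left(0 \right)} \right)},31 \right)}\right)^{2} = \left(3 \sqrt{15} - 5 \left(1 + 31\right)\right)^{2} = \left(3 \sqrt{15} - 160\right)^{2} = \left(-160 + 3 \sqrt{15}\right)^{2}$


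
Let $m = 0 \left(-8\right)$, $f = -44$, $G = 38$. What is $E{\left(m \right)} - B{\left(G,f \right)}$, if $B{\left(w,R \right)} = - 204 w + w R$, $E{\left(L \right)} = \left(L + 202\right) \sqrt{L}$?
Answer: $9424$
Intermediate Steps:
$m = 0$
$E{\left(L \right)} = \sqrt{L} \left(202 + L\right)$ ($E{\left(L \right)} = \left(202 + L\right) \sqrt{L} = \sqrt{L} \left(202 + L\right)$)
$B{\left(w,R \right)} = - 204 w + R w$
$E{\left(m \right)} - B{\left(G,f \right)} = \sqrt{0} \left(202 + 0\right) - 38 \left(-204 - 44\right) = 0 \cdot 202 - 38 \left(-248\right) = 0 - -9424 = 0 + 9424 = 9424$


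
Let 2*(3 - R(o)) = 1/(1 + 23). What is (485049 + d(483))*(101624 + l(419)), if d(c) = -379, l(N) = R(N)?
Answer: 1182133151825/24 ≈ 4.9256e+10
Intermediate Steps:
R(o) = 143/48 (R(o) = 3 - 1/(2*(1 + 23)) = 3 - 1/2/24 = 3 - 1/2*1/24 = 3 - 1/48 = 143/48)
l(N) = 143/48
(485049 + d(483))*(101624 + l(419)) = (485049 - 379)*(101624 + 143/48) = 484670*(4878095/48) = 1182133151825/24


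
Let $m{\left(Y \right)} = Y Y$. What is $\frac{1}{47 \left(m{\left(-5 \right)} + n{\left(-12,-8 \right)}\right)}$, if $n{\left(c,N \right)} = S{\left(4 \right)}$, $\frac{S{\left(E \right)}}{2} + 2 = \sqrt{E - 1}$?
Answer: $\frac{7}{6721} - \frac{2 \sqrt{3}}{20163} \approx 0.00086971$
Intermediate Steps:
$m{\left(Y \right)} = Y^{2}$
$S{\left(E \right)} = -4 + 2 \sqrt{-1 + E}$ ($S{\left(E \right)} = -4 + 2 \sqrt{E - 1} = -4 + 2 \sqrt{-1 + E}$)
$n{\left(c,N \right)} = -4 + 2 \sqrt{3}$ ($n{\left(c,N \right)} = -4 + 2 \sqrt{-1 + 4} = -4 + 2 \sqrt{3}$)
$\frac{1}{47 \left(m{\left(-5 \right)} + n{\left(-12,-8 \right)}\right)} = \frac{1}{47 \left(\left(-5\right)^{2} - \left(4 - 2 \sqrt{3}\right)\right)} = \frac{1}{47 \left(25 - \left(4 - 2 \sqrt{3}\right)\right)} = \frac{1}{47 \left(21 + 2 \sqrt{3}\right)} = \frac{1}{987 + 94 \sqrt{3}}$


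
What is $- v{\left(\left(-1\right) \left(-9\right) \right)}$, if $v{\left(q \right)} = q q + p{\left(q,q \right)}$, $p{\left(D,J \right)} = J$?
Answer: $-90$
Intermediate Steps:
$v{\left(q \right)} = q + q^{2}$ ($v{\left(q \right)} = q q + q = q^{2} + q = q + q^{2}$)
$- v{\left(\left(-1\right) \left(-9\right) \right)} = - \left(-1\right) \left(-9\right) \left(1 - -9\right) = - 9 \left(1 + 9\right) = - 9 \cdot 10 = \left(-1\right) 90 = -90$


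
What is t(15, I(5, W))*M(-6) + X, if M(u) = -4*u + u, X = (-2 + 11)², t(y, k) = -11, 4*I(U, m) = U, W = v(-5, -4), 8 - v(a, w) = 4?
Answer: -117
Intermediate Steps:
v(a, w) = 4 (v(a, w) = 8 - 1*4 = 8 - 4 = 4)
W = 4
I(U, m) = U/4
X = 81 (X = 9² = 81)
M(u) = -3*u
t(15, I(5, W))*M(-6) + X = -(-33)*(-6) + 81 = -11*18 + 81 = -198 + 81 = -117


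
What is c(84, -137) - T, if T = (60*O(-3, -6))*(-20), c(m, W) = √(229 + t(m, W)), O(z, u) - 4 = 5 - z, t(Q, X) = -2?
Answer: 14400 + √227 ≈ 14415.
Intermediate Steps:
O(z, u) = 9 - z (O(z, u) = 4 + (5 - z) = 9 - z)
c(m, W) = √227 (c(m, W) = √(229 - 2) = √227)
T = -14400 (T = (60*(9 - 1*(-3)))*(-20) = (60*(9 + 3))*(-20) = (60*12)*(-20) = 720*(-20) = -14400)
c(84, -137) - T = √227 - 1*(-14400) = √227 + 14400 = 14400 + √227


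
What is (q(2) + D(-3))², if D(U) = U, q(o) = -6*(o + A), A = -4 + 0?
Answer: 81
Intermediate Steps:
A = -4
q(o) = 24 - 6*o (q(o) = -6*(o - 4) = -6*(-4 + o) = 24 - 6*o)
(q(2) + D(-3))² = ((24 - 6*2) - 3)² = ((24 - 12) - 3)² = (12 - 3)² = 9² = 81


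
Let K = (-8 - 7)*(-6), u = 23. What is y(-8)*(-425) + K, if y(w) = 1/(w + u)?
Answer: 185/3 ≈ 61.667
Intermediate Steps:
y(w) = 1/(23 + w) (y(w) = 1/(w + 23) = 1/(23 + w))
K = 90 (K = -15*(-6) = 90)
y(-8)*(-425) + K = -425/(23 - 8) + 90 = -425/15 + 90 = (1/15)*(-425) + 90 = -85/3 + 90 = 185/3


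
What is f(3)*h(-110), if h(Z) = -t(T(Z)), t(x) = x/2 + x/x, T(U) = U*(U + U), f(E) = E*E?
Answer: -108909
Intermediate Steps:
f(E) = E**2
T(U) = 2*U**2 (T(U) = U*(2*U) = 2*U**2)
t(x) = 1 + x/2 (t(x) = x*(1/2) + 1 = x/2 + 1 = 1 + x/2)
h(Z) = -1 - Z**2 (h(Z) = -(1 + (2*Z**2)/2) = -(1 + Z**2) = -1 - Z**2)
f(3)*h(-110) = 3**2*(-1 - 1*(-110)**2) = 9*(-1 - 1*12100) = 9*(-1 - 12100) = 9*(-12101) = -108909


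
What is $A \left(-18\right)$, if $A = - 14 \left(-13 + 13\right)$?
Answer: $0$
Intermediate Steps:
$A = 0$ ($A = \left(-14\right) 0 = 0$)
$A \left(-18\right) = 0 \left(-18\right) = 0$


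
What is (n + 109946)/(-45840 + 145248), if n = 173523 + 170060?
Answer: 453529/99408 ≈ 4.5623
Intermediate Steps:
n = 343583
(n + 109946)/(-45840 + 145248) = (343583 + 109946)/(-45840 + 145248) = 453529/99408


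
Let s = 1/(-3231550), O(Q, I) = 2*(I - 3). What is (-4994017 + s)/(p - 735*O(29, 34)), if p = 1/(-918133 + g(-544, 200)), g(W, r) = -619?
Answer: 7413600821364376976/67648506089911775 ≈ 109.59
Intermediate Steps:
O(Q, I) = -6 + 2*I (O(Q, I) = 2*(-3 + I) = -6 + 2*I)
p = -1/918752 (p = 1/(-918133 - 619) = 1/(-918752) = -1/918752 ≈ -1.0884e-6)
s = -1/3231550 ≈ -3.0945e-7
(-4994017 + s)/(p - 735*O(29, 34)) = (-4994017 - 1/3231550)/(-1/918752 - 735*(-6 + 2*34)) = -16138415636351/(3231550*(-1/918752 - 735*(-6 + 68))) = -16138415636351/(3231550*(-1/918752 - 735*62)) = -16138415636351/(3231550*(-1/918752 - 45570)) = -16138415636351/(3231550*(-41867528641/918752)) = -16138415636351/3231550*(-918752/41867528641) = 7413600821364376976/67648506089911775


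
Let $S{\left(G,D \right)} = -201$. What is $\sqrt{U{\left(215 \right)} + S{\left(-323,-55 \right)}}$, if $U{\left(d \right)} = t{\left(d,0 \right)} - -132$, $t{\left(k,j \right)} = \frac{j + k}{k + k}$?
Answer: $\frac{i \sqrt{274}}{2} \approx 8.2765 i$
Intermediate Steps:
$t{\left(k,j \right)} = \frac{j + k}{2 k}$
$U{\left(d \right)} = \frac{265}{2}$ ($U{\left(d \right)} = \frac{0 + d}{2 d} - -132 = \frac{d}{2 d} + 132 = \frac{1}{2} + 132 = \frac{265}{2}$)
$\sqrt{U{\left(215 \right)} + S{\left(-323,-55 \right)}} = \sqrt{\frac{265}{2} - 201} = \sqrt{- \frac{137}{2}} = \frac{i \sqrt{274}}{2}$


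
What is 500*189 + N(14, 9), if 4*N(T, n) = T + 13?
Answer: 378027/4 ≈ 94507.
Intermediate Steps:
N(T, n) = 13/4 + T/4 (N(T, n) = (T + 13)/4 = (13 + T)/4 = 13/4 + T/4)
500*189 + N(14, 9) = 500*189 + (13/4 + (¼)*14) = 94500 + (13/4 + 7/2) = 94500 + 27/4 = 378027/4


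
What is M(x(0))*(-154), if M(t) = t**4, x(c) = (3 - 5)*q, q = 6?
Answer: -3193344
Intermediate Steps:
x(c) = -12 (x(c) = (3 - 5)*6 = -2*6 = -12)
M(x(0))*(-154) = (-12)**4*(-154) = 20736*(-154) = -3193344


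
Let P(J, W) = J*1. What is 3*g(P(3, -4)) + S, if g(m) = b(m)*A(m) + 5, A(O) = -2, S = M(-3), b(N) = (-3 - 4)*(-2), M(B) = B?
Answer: -72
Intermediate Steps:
P(J, W) = J
b(N) = 14 (b(N) = -7*(-2) = 14)
S = -3
g(m) = -23 (g(m) = 14*(-2) + 5 = -28 + 5 = -23)
3*g(P(3, -4)) + S = 3*(-23) - 3 = -69 - 3 = -72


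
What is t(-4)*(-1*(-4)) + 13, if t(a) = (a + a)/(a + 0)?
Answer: 21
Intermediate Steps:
t(a) = 2 (t(a) = (2*a)/a = 2)
t(-4)*(-1*(-4)) + 13 = 2*(-1*(-4)) + 13 = 2*4 + 13 = 8 + 13 = 21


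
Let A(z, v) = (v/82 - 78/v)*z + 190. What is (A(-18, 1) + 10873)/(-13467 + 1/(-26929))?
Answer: -6882217601/7434383302 ≈ -0.92573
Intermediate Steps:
A(z, v) = 190 + z*(-78/v + v/82) (A(z, v) = (v*(1/82) - 78/v)*z + 190 = (v/82 - 78/v)*z + 190 = (-78/v + v/82)*z + 190 = z*(-78/v + v/82) + 190 = 190 + z*(-78/v + v/82))
(A(-18, 1) + 10873)/(-13467 + 1/(-26929)) = ((190 - 78*(-18)/1 + (1/82)*1*(-18)) + 10873)/(-13467 + 1/(-26929)) = ((190 - 78*(-18)*1 - 9/41) + 10873)/(-13467 - 1/26929) = ((190 + 1404 - 9/41) + 10873)/(-362652844/26929) = (65345/41 + 10873)*(-26929/362652844) = (511138/41)*(-26929/362652844) = -6882217601/7434383302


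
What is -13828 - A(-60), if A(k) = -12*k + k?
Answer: -14488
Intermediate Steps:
A(k) = -11*k
-13828 - A(-60) = -13828 - (-11)*(-60) = -13828 - 1*660 = -13828 - 660 = -14488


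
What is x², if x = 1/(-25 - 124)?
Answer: 1/22201 ≈ 4.5043e-5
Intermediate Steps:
x = -1/149 (x = 1/(-149) = -1/149 ≈ -0.0067114)
x² = (-1/149)² = 1/22201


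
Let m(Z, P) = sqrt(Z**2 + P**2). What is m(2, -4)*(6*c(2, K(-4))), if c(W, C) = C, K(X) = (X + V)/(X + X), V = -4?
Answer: 12*sqrt(5) ≈ 26.833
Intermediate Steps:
K(X) = (-4 + X)/(2*X) (K(X) = (X - 4)/(X + X) = (-4 + X)/((2*X)) = (-4 + X)*(1/(2*X)) = (-4 + X)/(2*X))
m(Z, P) = sqrt(P**2 + Z**2)
m(2, -4)*(6*c(2, K(-4))) = sqrt((-4)**2 + 2**2)*(6*((1/2)*(-4 - 4)/(-4))) = sqrt(16 + 4)*(6*((1/2)*(-1/4)*(-8))) = sqrt(20)*(6*1) = (2*sqrt(5))*6 = 12*sqrt(5)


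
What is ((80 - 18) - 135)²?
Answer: 5329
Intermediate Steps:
((80 - 18) - 135)² = (62 - 135)² = (-73)² = 5329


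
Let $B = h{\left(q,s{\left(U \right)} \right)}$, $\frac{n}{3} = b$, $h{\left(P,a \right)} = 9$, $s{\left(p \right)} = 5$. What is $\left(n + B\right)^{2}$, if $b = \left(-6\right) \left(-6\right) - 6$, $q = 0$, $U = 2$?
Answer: $9801$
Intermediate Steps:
$b = 30$ ($b = 36 - 6 = 30$)
$n = 90$ ($n = 3 \cdot 30 = 90$)
$B = 9$
$\left(n + B\right)^{2} = \left(90 + 9\right)^{2} = 99^{2} = 9801$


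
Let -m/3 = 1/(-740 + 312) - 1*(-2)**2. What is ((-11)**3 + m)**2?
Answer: 318692991841/183184 ≈ 1.7397e+6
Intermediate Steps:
m = 5139/428 (m = -3*(1/(-740 + 312) - 1*(-2)**2) = -3*(1/(-428) - 1*4) = -3*(-1/428 - 4) = -3*(-1713/428) = 5139/428 ≈ 12.007)
((-11)**3 + m)**2 = ((-11)**3 + 5139/428)**2 = (-1331 + 5139/428)**2 = (-564529/428)**2 = 318692991841/183184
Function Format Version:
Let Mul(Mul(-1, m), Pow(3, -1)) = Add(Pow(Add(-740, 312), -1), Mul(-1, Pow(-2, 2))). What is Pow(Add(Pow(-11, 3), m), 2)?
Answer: Rational(318692991841, 183184) ≈ 1.7397e+6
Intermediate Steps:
m = Rational(5139, 428) (m = Mul(-3, Add(Pow(Add(-740, 312), -1), Mul(-1, Pow(-2, 2)))) = Mul(-3, Add(Pow(-428, -1), Mul(-1, 4))) = Mul(-3, Add(Rational(-1, 428), -4)) = Mul(-3, Rational(-1713, 428)) = Rational(5139, 428) ≈ 12.007)
Pow(Add(Pow(-11, 3), m), 2) = Pow(Add(Pow(-11, 3), Rational(5139, 428)), 2) = Pow(Add(-1331, Rational(5139, 428)), 2) = Pow(Rational(-564529, 428), 2) = Rational(318692991841, 183184)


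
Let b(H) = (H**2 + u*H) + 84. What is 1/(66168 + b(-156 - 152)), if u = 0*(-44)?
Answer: 1/161116 ≈ 6.2067e-6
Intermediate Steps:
u = 0
b(H) = 84 + H**2 (b(H) = (H**2 + 0*H) + 84 = (H**2 + 0) + 84 = H**2 + 84 = 84 + H**2)
1/(66168 + b(-156 - 152)) = 1/(66168 + (84 + (-156 - 152)**2)) = 1/(66168 + (84 + (-308)**2)) = 1/(66168 + (84 + 94864)) = 1/(66168 + 94948) = 1/161116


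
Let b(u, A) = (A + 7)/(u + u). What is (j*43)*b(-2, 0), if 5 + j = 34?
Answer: -8729/4 ≈ -2182.3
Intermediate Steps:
b(u, A) = (7 + A)/(2*u) (b(u, A) = (7 + A)/((2*u)) = (7 + A)*(1/(2*u)) = (7 + A)/(2*u))
j = 29 (j = -5 + 34 = 29)
(j*43)*b(-2, 0) = (29*43)*((½)*(7 + 0)/(-2)) = 1247*((½)*(-½)*7) = 1247*(-7/4) = -8729/4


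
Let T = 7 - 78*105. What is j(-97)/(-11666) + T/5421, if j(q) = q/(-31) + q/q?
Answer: -1480021553/980241483 ≈ -1.5099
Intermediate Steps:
j(q) = 1 - q/31 (j(q) = q*(-1/31) + 1 = -q/31 + 1 = 1 - q/31)
T = -8183 (T = 7 - 8190 = -8183)
j(-97)/(-11666) + T/5421 = (1 - 1/31*(-97))/(-11666) - 8183/5421 = (1 + 97/31)*(-1/11666) - 8183*1/5421 = (128/31)*(-1/11666) - 8183/5421 = -64/180823 - 8183/5421 = -1480021553/980241483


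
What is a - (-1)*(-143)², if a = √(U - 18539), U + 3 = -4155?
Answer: 20449 + I*√22697 ≈ 20449.0 + 150.66*I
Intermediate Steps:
U = -4158 (U = -3 - 4155 = -4158)
a = I*√22697 (a = √(-4158 - 18539) = √(-22697) = I*√22697 ≈ 150.66*I)
a - (-1)*(-143)² = I*√22697 - (-1)*(-143)² = I*√22697 - (-1)*20449 = I*√22697 - 1*(-20449) = I*√22697 + 20449 = 20449 + I*√22697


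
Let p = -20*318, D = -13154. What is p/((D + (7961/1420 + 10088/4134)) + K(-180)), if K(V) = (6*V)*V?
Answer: -1435960800/40923538639 ≈ -0.035089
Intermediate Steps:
p = -6360
K(V) = 6*V**2
p/((D + (7961/1420 + 10088/4134)) + K(-180)) = -6360/((-13154 + (7961/1420 + 10088/4134)) + 6*(-180)**2) = -6360/((-13154 + (7961*(1/1420) + 10088*(1/4134))) + 6*32400) = -6360/((-13154 + (7961/1420 + 388/159)) + 194400) = -6360/((-13154 + 1816759/225780) + 194400) = -6360/(-2968093361/225780 + 194400) = -6360/40923538639/225780 = -6360*225780/40923538639 = -1435960800/40923538639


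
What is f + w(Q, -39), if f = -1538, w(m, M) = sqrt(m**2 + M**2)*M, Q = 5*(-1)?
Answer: -1538 - 39*sqrt(1546) ≈ -3071.4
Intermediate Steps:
Q = -5
w(m, M) = M*sqrt(M**2 + m**2) (w(m, M) = sqrt(M**2 + m**2)*M = M*sqrt(M**2 + m**2))
f + w(Q, -39) = -1538 - 39*sqrt((-39)**2 + (-5)**2) = -1538 - 39*sqrt(1521 + 25) = -1538 - 39*sqrt(1546)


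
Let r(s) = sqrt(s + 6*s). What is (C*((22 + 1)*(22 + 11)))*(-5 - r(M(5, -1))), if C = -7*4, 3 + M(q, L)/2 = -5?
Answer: 106260 + 85008*I*sqrt(7) ≈ 1.0626e+5 + 2.2491e+5*I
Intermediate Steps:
M(q, L) = -16 (M(q, L) = -6 + 2*(-5) = -6 - 10 = -16)
r(s) = sqrt(7)*sqrt(s) (r(s) = sqrt(7*s) = sqrt(7)*sqrt(s))
C = -28
(C*((22 + 1)*(22 + 11)))*(-5 - r(M(5, -1))) = (-28*(22 + 1)*(22 + 11))*(-5 - sqrt(7)*sqrt(-16)) = (-644*33)*(-5 - sqrt(7)*4*I) = (-28*759)*(-5 - 4*I*sqrt(7)) = -21252*(-5 - 4*I*sqrt(7)) = 106260 + 85008*I*sqrt(7)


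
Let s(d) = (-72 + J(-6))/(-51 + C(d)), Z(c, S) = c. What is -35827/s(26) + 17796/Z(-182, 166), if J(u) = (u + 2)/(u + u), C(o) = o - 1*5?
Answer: -59067240/3913 ≈ -15095.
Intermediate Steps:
C(o) = -5 + o (C(o) = o - 5 = -5 + o)
J(u) = (2 + u)/(2*u) (J(u) = (2 + u)/((2*u)) = (2 + u)*(1/(2*u)) = (2 + u)/(2*u))
s(d) = -215/(3*(-56 + d)) (s(d) = (-72 + (½)*(2 - 6)/(-6))/(-51 + (-5 + d)) = (-72 + (½)*(-⅙)*(-4))/(-56 + d) = (-72 + ⅓)/(-56 + d) = -215/(3*(-56 + d)))
-35827/s(26) + 17796/Z(-182, 166) = -35827/((-215/(-168 + 3*26))) + 17796/(-182) = -35827/((-215/(-168 + 78))) + 17796*(-1/182) = -35827/((-215/(-90))) - 8898/91 = -35827/((-215*(-1/90))) - 8898/91 = -35827/43/18 - 8898/91 = -35827*18/43 - 8898/91 = -644886/43 - 8898/91 = -59067240/3913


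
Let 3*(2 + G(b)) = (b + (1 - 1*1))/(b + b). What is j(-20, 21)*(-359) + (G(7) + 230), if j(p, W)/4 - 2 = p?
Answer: 156457/6 ≈ 26076.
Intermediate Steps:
j(p, W) = 8 + 4*p
G(b) = -11/6 (G(b) = -2 + ((b + (1 - 1*1))/(b + b))/3 = -2 + ((b + (1 - 1))/((2*b)))/3 = -2 + ((b + 0)*(1/(2*b)))/3 = -2 + (b*(1/(2*b)))/3 = -2 + (⅓)*(½) = -2 + ⅙ = -11/6)
j(-20, 21)*(-359) + (G(7) + 230) = (8 + 4*(-20))*(-359) + (-11/6 + 230) = (8 - 80)*(-359) + 1369/6 = -72*(-359) + 1369/6 = 25848 + 1369/6 = 156457/6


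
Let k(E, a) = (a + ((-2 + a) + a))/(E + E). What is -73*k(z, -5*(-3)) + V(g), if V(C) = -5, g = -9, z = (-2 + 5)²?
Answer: -3229/18 ≈ -179.39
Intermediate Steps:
z = 9 (z = 3² = 9)
k(E, a) = (-2 + 3*a)/(2*E) (k(E, a) = (a + (-2 + 2*a))/((2*E)) = (-2 + 3*a)*(1/(2*E)) = (-2 + 3*a)/(2*E))
-73*k(z, -5*(-3)) + V(g) = -73*(-2 + 3*(-5*(-3)))/(2*9) - 5 = -73*(-2 + 3*15)/(2*9) - 5 = -73*(-2 + 45)/(2*9) - 5 = -73*43/(2*9) - 5 = -73*43/18 - 5 = -3139/18 - 5 = -3229/18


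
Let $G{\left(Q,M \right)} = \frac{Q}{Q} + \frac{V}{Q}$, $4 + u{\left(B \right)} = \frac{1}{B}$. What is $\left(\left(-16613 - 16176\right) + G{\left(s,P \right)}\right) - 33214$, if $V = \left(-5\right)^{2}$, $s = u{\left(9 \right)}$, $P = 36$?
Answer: $- \frac{462059}{7} \approx -66008.0$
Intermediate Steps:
$u{\left(B \right)} = -4 + \frac{1}{B}$
$s = - \frac{35}{9}$ ($s = -4 + \frac{1}{9} = - \frac{35}{9} \approx -3.8889$)
$V = 25$
$G{\left(Q,M \right)} = 1 + \frac{25}{Q}$ ($G{\left(Q,M \right)} = \frac{Q}{Q} + \frac{25}{Q} = 1 + \frac{25}{Q}$)
$\left(\left(-16613 - 16176\right) + G{\left(s,P \right)}\right) - 33214 = \left(\left(-16613 - 16176\right) + \frac{25 - \frac{35}{9}}{- \frac{35}{9}}\right) - 33214 = \left(-32789 - \frac{38}{7}\right) - 33214 = - \frac{229561}{7} - 33214 = - \frac{462059}{7}$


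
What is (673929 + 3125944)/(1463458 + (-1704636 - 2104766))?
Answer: -3799873/2345944 ≈ -1.6198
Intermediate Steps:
(673929 + 3125944)/(1463458 + (-1704636 - 2104766)) = 3799873/(1463458 - 3809402) = 3799873/(-2345944) = 3799873*(-1/2345944) = -3799873/2345944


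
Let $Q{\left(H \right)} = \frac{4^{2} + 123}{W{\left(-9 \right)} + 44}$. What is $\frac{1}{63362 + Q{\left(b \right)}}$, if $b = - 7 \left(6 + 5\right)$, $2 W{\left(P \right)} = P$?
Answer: $\frac{79}{5005876} \approx 1.5781 \cdot 10^{-5}$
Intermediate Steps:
$W{\left(P \right)} = \frac{P}{2}$
$b = -77$ ($b = \left(-7\right) 11 = -77$)
$Q{\left(H \right)} = \frac{278}{79}$ ($Q{\left(H \right)} = \frac{4^{2} + 123}{\frac{1}{2} \left(-9\right) + 44} = \frac{16 + 123}{- \frac{9}{2} + 44} = \frac{139}{\frac{79}{2}} = 139 \cdot \frac{2}{79} = \frac{278}{79}$)
$\frac{1}{63362 + Q{\left(b \right)}} = \frac{1}{63362 + \frac{278}{79}} = \frac{1}{\frac{5005876}{79}} = \frac{79}{5005876}$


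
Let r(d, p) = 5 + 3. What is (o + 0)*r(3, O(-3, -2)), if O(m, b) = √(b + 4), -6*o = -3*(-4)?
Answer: -16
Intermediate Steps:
o = -2 (o = -(-1)*(-4)/2 = -⅙*12 = -2)
O(m, b) = √(4 + b)
r(d, p) = 8
(o + 0)*r(3, O(-3, -2)) = (-2 + 0)*8 = -2*8 = -16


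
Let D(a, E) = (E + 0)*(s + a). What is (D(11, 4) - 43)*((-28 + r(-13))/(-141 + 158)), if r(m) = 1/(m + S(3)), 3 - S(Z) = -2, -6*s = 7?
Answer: 825/136 ≈ 6.0662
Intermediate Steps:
s = -7/6 (s = -⅙*7 = -7/6 ≈ -1.1667)
S(Z) = 5 (S(Z) = 3 - 1*(-2) = 3 + 2 = 5)
D(a, E) = E*(-7/6 + a) (D(a, E) = (E + 0)*(-7/6 + a) = E*(-7/6 + a))
r(m) = 1/(5 + m) (r(m) = 1/(m + 5) = 1/(5 + m))
(D(11, 4) - 43)*((-28 + r(-13))/(-141 + 158)) = ((⅙)*4*(-7 + 6*11) - 43)*((-28 + 1/(5 - 13))/(-141 + 158)) = ((⅙)*4*(-7 + 66) - 43)*((-28 + 1/(-8))/17) = ((⅙)*4*59 - 43)*((-28 - ⅛)*(1/17)) = (118/3 - 43)*(-225/8*1/17) = -11/3*(-225/136) = 825/136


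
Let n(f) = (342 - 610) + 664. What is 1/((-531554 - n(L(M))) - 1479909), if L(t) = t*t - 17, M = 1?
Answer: -1/2011859 ≈ -4.9705e-7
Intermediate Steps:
L(t) = -17 + t² (L(t) = t² - 17 = -17 + t²)
n(f) = 396 (n(f) = -268 + 664 = 396)
1/((-531554 - n(L(M))) - 1479909) = 1/((-531554 - 1*396) - 1479909) = 1/((-531554 - 396) - 1479909) = 1/(-531950 - 1479909) = 1/(-2011859) = -1/2011859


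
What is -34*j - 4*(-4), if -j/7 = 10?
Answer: 2396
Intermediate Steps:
j = -70 (j = -7*10 = -70)
-34*j - 4*(-4) = -34*(-70) - 4*(-4) = 2380 + 16 = 2396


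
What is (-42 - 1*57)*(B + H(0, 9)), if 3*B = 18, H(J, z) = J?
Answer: -594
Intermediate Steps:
B = 6 (B = (1/3)*18 = 6)
(-42 - 1*57)*(B + H(0, 9)) = (-42 - 1*57)*(6 + 0) = (-42 - 57)*6 = -99*6 = -594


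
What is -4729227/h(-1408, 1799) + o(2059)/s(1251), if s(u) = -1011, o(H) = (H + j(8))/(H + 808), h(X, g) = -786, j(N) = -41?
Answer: 4569279284917/759416694 ≈ 6016.8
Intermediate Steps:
o(H) = (-41 + H)/(808 + H) (o(H) = (H - 41)/(H + 808) = (-41 + H)/(808 + H))
-4729227/h(-1408, 1799) + o(2059)/s(1251) = -4729227/(-786) + ((-41 + 2059)/(808 + 2059))/(-1011) = -4729227*(-1/786) + (2018/2867)*(-1/1011) = 1576409/262 + ((1/2867)*2018)*(-1/1011) = 1576409/262 + (2018/2867)*(-1/1011) = 1576409/262 - 2018/2898537 = 4569279284917/759416694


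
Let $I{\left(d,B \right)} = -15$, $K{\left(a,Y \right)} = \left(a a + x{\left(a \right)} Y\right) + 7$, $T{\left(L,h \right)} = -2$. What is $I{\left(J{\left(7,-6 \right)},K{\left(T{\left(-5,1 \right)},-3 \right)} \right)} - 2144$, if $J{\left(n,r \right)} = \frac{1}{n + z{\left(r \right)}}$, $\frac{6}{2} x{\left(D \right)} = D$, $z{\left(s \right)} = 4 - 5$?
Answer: $-2159$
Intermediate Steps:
$z{\left(s \right)} = -1$ ($z{\left(s \right)} = 4 - 5 = -1$)
$x{\left(D \right)} = \frac{D}{3}$
$J{\left(n,r \right)} = \frac{1}{-1 + n}$ ($J{\left(n,r \right)} = \frac{1}{n - 1} = \frac{1}{-1 + n}$)
$K{\left(a,Y \right)} = 7 + a^{2} + \frac{Y a}{3}$ ($K{\left(a,Y \right)} = \left(a a + \frac{a}{3} Y\right) + 7 = \left(a^{2} + \frac{Y a}{3}\right) + 7 = 7 + a^{2} + \frac{Y a}{3}$)
$I{\left(J{\left(7,-6 \right)},K{\left(T{\left(-5,1 \right)},-3 \right)} \right)} - 2144 = -15 - 2144 = -2159$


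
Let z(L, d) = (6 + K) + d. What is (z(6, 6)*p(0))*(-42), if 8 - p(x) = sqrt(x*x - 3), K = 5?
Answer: -5712 + 714*I*sqrt(3) ≈ -5712.0 + 1236.7*I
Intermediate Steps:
z(L, d) = 11 + d (z(L, d) = (6 + 5) + d = 11 + d)
p(x) = 8 - sqrt(-3 + x**2) (p(x) = 8 - sqrt(x*x - 3) = 8 - sqrt(x**2 - 3) = 8 - sqrt(-3 + x**2))
(z(6, 6)*p(0))*(-42) = ((11 + 6)*(8 - sqrt(-3 + 0**2)))*(-42) = (17*(8 - sqrt(-3 + 0)))*(-42) = (17*(8 - sqrt(-3)))*(-42) = (17*(8 - I*sqrt(3)))*(-42) = (136 - 17*I*sqrt(3))*(-42) = -5712 + 714*I*sqrt(3)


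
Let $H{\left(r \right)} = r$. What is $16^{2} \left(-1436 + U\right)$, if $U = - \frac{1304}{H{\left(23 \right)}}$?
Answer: $- \frac{8788992}{23} \approx -3.8213 \cdot 10^{5}$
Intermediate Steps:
$U = - \frac{1304}{23} \approx -56.696$
$16^{2} \left(-1436 + U\right) = 16^{2} \left(-1436 - \frac{1304}{23}\right) = 256 \left(- \frac{34332}{23}\right) = - \frac{8788992}{23}$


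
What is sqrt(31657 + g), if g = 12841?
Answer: sqrt(44498) ≈ 210.95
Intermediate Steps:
sqrt(31657 + g) = sqrt(31657 + 12841) = sqrt(44498)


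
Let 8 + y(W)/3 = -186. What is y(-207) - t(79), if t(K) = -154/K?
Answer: -45824/79 ≈ -580.05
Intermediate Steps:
y(W) = -582 (y(W) = -24 + 3*(-186) = -24 - 558 = -582)
y(-207) - t(79) = -582 - (-154)/79 = -582 - 1*(-154/79) = -582 + 154/79 = -45824/79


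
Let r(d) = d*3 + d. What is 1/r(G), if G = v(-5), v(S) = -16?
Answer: -1/64 ≈ -0.015625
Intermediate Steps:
G = -16
r(d) = 4*d (r(d) = 3*d + d = 4*d)
1/r(G) = 1/(4*(-16)) = 1/(-64) = -1/64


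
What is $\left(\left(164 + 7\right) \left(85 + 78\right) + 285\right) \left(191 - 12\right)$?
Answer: $5040282$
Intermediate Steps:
$\left(\left(164 + 7\right) \left(85 + 78\right) + 285\right) \left(191 - 12\right) = \left(171 \cdot 163 + 285\right) 179 = \left(27873 + 285\right) 179 = 28158 \cdot 179 = 5040282$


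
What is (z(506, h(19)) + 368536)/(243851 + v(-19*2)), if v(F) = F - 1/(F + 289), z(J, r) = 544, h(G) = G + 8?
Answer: 46319540/30598531 ≈ 1.5138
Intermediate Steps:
h(G) = 8 + G
v(F) = F - 1/(289 + F)
(z(506, h(19)) + 368536)/(243851 + v(-19*2)) = (544 + 368536)/(243851 + (-1 + (-19*2)² + 289*(-19*2))/(289 - 19*2)) = 369080/(243851 + (-1 + (-38)² + 289*(-38))/(289 - 38)) = 369080/(243851 + (-1 + 1444 - 10982)/251) = 369080/(243851 + (1/251)*(-9539)) = 369080/(243851 - 9539/251) = 369080/(61197062/251) = 369080*(251/61197062) = 46319540/30598531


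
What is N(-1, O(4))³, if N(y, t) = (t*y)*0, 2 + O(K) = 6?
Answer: 0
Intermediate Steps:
O(K) = 4 (O(K) = -2 + 6 = 4)
N(y, t) = 0
N(-1, O(4))³ = 0³ = 0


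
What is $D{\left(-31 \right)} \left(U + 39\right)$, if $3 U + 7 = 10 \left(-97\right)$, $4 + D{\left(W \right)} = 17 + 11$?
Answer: $-6880$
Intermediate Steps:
$D{\left(W \right)} = 24$ ($D{\left(W \right)} = -4 + \left(17 + 11\right) = -4 + 28 = 24$)
$U = - \frac{977}{3}$ ($U = - \frac{7}{3} + \frac{10 \left(-97\right)}{3} = - \frac{7}{3} + \frac{1}{3} \left(-970\right) = - \frac{7}{3} - \frac{970}{3} = - \frac{977}{3} \approx -325.67$)
$D{\left(-31 \right)} \left(U + 39\right) = 24 \left(- \frac{977}{3} + 39\right) = 24 \left(- \frac{860}{3}\right) = -6880$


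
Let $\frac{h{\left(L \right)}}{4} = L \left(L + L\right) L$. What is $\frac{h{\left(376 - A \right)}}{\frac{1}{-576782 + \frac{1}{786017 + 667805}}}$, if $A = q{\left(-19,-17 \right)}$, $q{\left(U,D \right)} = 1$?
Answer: $- \frac{176879185481882812500}{726911} \approx -2.4333 \cdot 10^{14}$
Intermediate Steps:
$A = 1$
$h{\left(L \right)} = 8 L^{3}$ ($h{\left(L \right)} = 4 L \left(L + L\right) L = 4 L 2 L L = 4 \cdot 2 L^{2} L = 4 \cdot 2 L^{3} = 8 L^{3}$)
$\frac{h{\left(376 - A \right)}}{\frac{1}{-576782 + \frac{1}{786017 + 667805}}} = \frac{8 \left(376 - 1\right)^{3}}{\frac{1}{-576782 + \frac{1}{786017 + 667805}}} = \frac{8 \left(376 - 1\right)^{3}}{\frac{1}{-576782 + \frac{1}{1453822}}} = \frac{8 \cdot 375^{3}}{\frac{1}{-576782 + \frac{1}{1453822}}} = \frac{8 \cdot 52734375}{\frac{1}{- \frac{838538360803}{1453822}}} = \frac{421875000}{- \frac{1453822}{838538360803}} = 421875000 \left(- \frac{838538360803}{1453822}\right) = - \frac{176879185481882812500}{726911}$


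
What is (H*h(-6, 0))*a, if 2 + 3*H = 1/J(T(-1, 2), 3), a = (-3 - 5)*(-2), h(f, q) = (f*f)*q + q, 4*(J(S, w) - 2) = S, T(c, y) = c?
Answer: 0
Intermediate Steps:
J(S, w) = 2 + S/4
h(f, q) = q + q*f² (h(f, q) = f²*q + q = q*f² + q = q + q*f²)
a = 16 (a = -8*(-2) = 16)
H = -10/21 (H = -⅔ + 1/(3*(2 + (¼)*(-1))) = -⅔ + 1/(3*(2 - ¼)) = -⅔ + 1/(3*(7/4)) = -⅔ + (⅓)*(4/7) = -⅔ + 4/21 = -10/21 ≈ -0.47619)
(H*h(-6, 0))*a = -0*(1 + (-6)²)*16 = -0*(1 + 36)*16 = -0*37*16 = -10/21*0*16 = 0*16 = 0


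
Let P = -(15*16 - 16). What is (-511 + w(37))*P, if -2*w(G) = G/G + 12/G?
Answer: 4240656/37 ≈ 1.1461e+5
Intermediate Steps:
w(G) = -½ - 6/G (w(G) = -(G/G + 12/G)/2 = -(1 + 12/G)/2 = -½ - 6/G)
P = -224 (P = -(240 - 16) = -1*224 = -224)
(-511 + w(37))*P = (-511 + (½)*(-12 - 1*37)/37)*(-224) = (-511 + (½)*(1/37)*(-12 - 37))*(-224) = (-511 + (½)*(1/37)*(-49))*(-224) = (-511 - 49/74)*(-224) = -37863/74*(-224) = 4240656/37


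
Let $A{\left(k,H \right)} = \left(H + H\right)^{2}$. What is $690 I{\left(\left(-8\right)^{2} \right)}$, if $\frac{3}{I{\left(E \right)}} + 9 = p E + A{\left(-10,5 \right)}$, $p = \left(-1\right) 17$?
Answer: $- \frac{2070}{997} \approx -2.0762$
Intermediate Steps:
$A{\left(k,H \right)} = 4 H^{2}$ ($A{\left(k,H \right)} = \left(2 H\right)^{2} = 4 H^{2}$)
$p = -17$
$I{\left(E \right)} = \frac{3}{91 - 17 E}$ ($I{\left(E \right)} = \frac{3}{-9 - \left(-100 + 17 E\right)} = \frac{3}{91 - 17 E}$)
$690 I{\left(\left(-8\right)^{2} \right)} = 690 \frac{3}{91 - 17 \left(-8\right)^{2}} = 690 \frac{3}{91 - 1088} = 690 \frac{3}{-997} = 690 \cdot 3 \left(- \frac{1}{997}\right) = 690 \left(- \frac{3}{997}\right) = - \frac{2070}{997}$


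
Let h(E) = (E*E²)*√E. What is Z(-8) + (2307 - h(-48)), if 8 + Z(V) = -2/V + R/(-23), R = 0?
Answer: 9197/4 + 442368*I*√3 ≈ 2299.3 + 7.662e+5*I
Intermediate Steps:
Z(V) = -8 - 2/V (Z(V) = -8 + (-2/V + 0/(-23)) = -8 + (-2/V + 0*(-1/23)) = -8 + (-2/V + 0) = -8 - 2/V)
h(E) = E^(7/2) (h(E) = E³*√E = E^(7/2))
Z(-8) + (2307 - h(-48)) = (-8 - 2/(-8)) + (2307 - (-48)^(7/2)) = (-8 - 2*(-⅛)) + (2307 - (-442368)*I*√3) = (-8 + ¼) + (2307 + 442368*I*√3) = -31/4 + (2307 + 442368*I*√3) = 9197/4 + 442368*I*√3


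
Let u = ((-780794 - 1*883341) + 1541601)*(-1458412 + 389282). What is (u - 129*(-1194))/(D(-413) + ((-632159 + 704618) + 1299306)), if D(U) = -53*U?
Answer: 65502464723/696827 ≈ 94001.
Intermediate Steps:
u = 131004775420 (u = ((-780794 - 883341) + 1541601)*(-1069130) = (-1664135 + 1541601)*(-1069130) = -122534*(-1069130) = 131004775420)
(u - 129*(-1194))/(D(-413) + ((-632159 + 704618) + 1299306)) = (131004775420 - 129*(-1194))/(-53*(-413) + ((-632159 + 704618) + 1299306)) = (131004775420 + 154026)/(21889 + (72459 + 1299306)) = 131004929446/(21889 + 1371765) = 131004929446/1393654 = 131004929446*(1/1393654) = 65502464723/696827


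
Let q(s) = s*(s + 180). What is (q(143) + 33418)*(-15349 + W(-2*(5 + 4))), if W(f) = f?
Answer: -1223320769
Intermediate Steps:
q(s) = s*(180 + s)
(q(143) + 33418)*(-15349 + W(-2*(5 + 4))) = (143*(180 + 143) + 33418)*(-15349 - 2*(5 + 4)) = (143*323 + 33418)*(-15349 - 2*9) = (46189 + 33418)*(-15349 - 18) = 79607*(-15367) = -1223320769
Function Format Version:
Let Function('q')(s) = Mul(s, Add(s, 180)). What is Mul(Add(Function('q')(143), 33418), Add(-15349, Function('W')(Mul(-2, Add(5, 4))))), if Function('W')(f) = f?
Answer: -1223320769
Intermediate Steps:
Function('q')(s) = Mul(s, Add(180, s))
Mul(Add(Function('q')(143), 33418), Add(-15349, Function('W')(Mul(-2, Add(5, 4))))) = Mul(Add(Mul(143, Add(180, 143)), 33418), Add(-15349, Mul(-2, Add(5, 4)))) = Mul(Add(Mul(143, 323), 33418), Add(-15349, Mul(-2, 9))) = Mul(Add(46189, 33418), Add(-15349, -18)) = Mul(79607, -15367) = -1223320769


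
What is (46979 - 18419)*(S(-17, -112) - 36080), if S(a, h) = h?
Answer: -1033643520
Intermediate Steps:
(46979 - 18419)*(S(-17, -112) - 36080) = (46979 - 18419)*(-112 - 36080) = 28560*(-36192) = -1033643520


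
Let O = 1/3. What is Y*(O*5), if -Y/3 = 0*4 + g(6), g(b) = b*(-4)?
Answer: 120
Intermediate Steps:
g(b) = -4*b
O = ⅓ ≈ 0.33333
Y = 72 (Y = -3*(0*4 - 4*6) = -3*(0 - 24) = -3*(-24) = 72)
Y*(O*5) = 72*((⅓)*5) = 72*(5/3) = 120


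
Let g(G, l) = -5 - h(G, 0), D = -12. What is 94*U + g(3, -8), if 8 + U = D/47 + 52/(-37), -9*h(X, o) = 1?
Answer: -304028/333 ≈ -913.00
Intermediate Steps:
h(X, o) = -⅑ (h(X, o) = -⅑*1 = -⅑)
g(G, l) = -44/9 (g(G, l) = -5 - 1*(-⅑) = -5 + ⅑ = -44/9)
U = -16800/1739 (U = -8 + (-12/47 + 52/(-37)) = -8 + (-12*1/47 + 52*(-1/37)) = -8 + (-12/47 - 52/37) = -8 - 2888/1739 = -16800/1739 ≈ -9.6607)
94*U + g(3, -8) = 94*(-16800/1739) - 44/9 = -33600/37 - 44/9 = -304028/333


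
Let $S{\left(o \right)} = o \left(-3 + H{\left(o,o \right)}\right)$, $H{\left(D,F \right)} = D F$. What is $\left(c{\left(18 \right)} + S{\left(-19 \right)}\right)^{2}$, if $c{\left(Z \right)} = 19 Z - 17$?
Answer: $41951529$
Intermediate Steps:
$S{\left(o \right)} = o \left(-3 + o^{2}\right)$ ($S{\left(o \right)} = o \left(-3 + o o\right) = o \left(-3 + o^{2}\right)$)
$c{\left(Z \right)} = -17 + 19 Z$
$\left(c{\left(18 \right)} + S{\left(-19 \right)}\right)^{2} = \left(\left(-17 + 19 \cdot 18\right) - 19 \left(-3 + \left(-19\right)^{2}\right)\right)^{2} = \left(\left(-17 + 342\right) - 19 \left(-3 + 361\right)\right)^{2} = \left(325 - 6802\right)^{2} = \left(-6477\right)^{2} = 41951529$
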